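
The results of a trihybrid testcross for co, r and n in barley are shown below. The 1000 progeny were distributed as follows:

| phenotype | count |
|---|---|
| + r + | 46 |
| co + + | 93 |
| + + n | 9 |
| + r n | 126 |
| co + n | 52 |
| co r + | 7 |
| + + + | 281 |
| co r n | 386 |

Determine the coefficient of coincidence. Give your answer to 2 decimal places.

0.60

The two most frequent reciprocal classes, co r n and + + +, are the parental types, so the F1 was co r n / + + +.
The two rarest classes, co r + and + + n, are the double crossovers. Comparing them with the parentals, only the n allele has switched, so n is the middle locus and the order is co – n – r.
co–n: (219 + 16)/1000 = 0.2350; n–r: (98 + 16)/1000 = 0.1140.
Expected DCO frequency = 0.2350 × 0.1140 ≈ 0.02679; observed = 16/1000 ≈ 0.01600.
Coefficient of coincidence = 0.01600/0.02679 ≈ 0.60.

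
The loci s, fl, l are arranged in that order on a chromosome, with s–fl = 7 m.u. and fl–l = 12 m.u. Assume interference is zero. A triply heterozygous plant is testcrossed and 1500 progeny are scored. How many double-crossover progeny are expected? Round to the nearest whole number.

13

Map distances give recombination frequencies of 0.070 and 0.120 for the two intervals.
With no interference, expected double-crossover frequency = 0.070 × 0.120 = 0.00840.
Expected number = 0.00840 × 1500 = 12.60 ≈ 13.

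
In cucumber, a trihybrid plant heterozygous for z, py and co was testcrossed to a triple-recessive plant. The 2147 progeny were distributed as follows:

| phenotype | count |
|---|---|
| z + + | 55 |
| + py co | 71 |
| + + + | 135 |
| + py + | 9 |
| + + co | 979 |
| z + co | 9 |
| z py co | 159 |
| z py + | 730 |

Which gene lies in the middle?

The two most frequent reciprocal classes, z py + and + + co, are the parental types, so the F1 was z py + / + + co.
The two rarest classes, + py + and z + co, are the double crossovers. Comparing them with the parentals, only the z allele has switched, so z is the middle locus and the order is py – z – co.

z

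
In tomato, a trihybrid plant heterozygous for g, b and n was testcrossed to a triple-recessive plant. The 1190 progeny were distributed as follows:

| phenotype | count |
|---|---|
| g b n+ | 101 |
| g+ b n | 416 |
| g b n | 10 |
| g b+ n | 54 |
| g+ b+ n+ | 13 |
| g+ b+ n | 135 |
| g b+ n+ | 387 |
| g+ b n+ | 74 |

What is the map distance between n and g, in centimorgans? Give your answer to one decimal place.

The two most frequent reciprocal classes, g b+ n+ and g+ b n, are the parental types, so the F1 was g b+ n+ / g+ b n.
The two rarest classes, g+ b+ n+ and g b n, are the double crossovers. Comparing them with the parentals, only the g allele has switched, so g is the middle locus and the order is n – g – b.
Crossovers in the n–g interval produce the single-crossover classes g b+ n and g+ b n+ (54 + 74 = 128) plus the double crossovers (23).
RF(n–g) = (128 + 23) / 1190 = 151/1190 = 0.1269 → 12.7 centimorgans.

12.7 centimorgans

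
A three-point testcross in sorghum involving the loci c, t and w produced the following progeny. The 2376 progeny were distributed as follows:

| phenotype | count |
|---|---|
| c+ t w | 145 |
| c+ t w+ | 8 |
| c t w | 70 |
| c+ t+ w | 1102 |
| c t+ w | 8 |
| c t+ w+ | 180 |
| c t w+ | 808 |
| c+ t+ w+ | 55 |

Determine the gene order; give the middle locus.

The two most frequent reciprocal classes, c t w+ and c+ t+ w, are the parental types, so the F1 was c t w+ / c+ t+ w.
The two rarest classes, c+ t w+ and c t+ w, are the double crossovers. Comparing them with the parentals, only the c allele has switched, so c is the middle locus and the order is t – c – w.

c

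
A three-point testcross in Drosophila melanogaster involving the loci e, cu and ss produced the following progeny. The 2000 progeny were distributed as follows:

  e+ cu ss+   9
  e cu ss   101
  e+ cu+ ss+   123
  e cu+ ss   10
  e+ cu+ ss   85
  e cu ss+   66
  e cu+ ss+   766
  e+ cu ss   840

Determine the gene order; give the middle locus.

The two most frequent reciprocal classes, e+ cu ss and e cu+ ss+, are the parental types, so the F1 was e+ cu ss / e cu+ ss+.
The two rarest classes, e+ cu ss+ and e cu+ ss, are the double crossovers. Comparing them with the parentals, only the ss allele has switched, so ss is the middle locus and the order is cu – ss – e.

ss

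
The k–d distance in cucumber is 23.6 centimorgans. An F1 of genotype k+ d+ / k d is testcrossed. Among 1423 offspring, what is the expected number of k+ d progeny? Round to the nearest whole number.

A map distance of 23.6 centimorgans corresponds to a recombination frequency of 0.236.
The F1 is k+ d+ / k d, so k+ d is a recombinant gamete class with expected frequency r/2 = 0.236/2 = 0.1180.
Expected number = 0.1180 × 1423 = 167.91 ≈ 168.

168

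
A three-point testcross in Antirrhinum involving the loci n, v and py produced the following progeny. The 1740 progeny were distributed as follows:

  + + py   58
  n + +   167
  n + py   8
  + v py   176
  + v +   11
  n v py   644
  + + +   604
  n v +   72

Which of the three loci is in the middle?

The two most frequent reciprocal classes, + + + and n v py, are the parental types, so the F1 was + + + / n v py.
The two rarest classes, + v + and n + py, are the double crossovers. Comparing them with the parentals, only the v allele has switched, so v is the middle locus and the order is n – v – py.

v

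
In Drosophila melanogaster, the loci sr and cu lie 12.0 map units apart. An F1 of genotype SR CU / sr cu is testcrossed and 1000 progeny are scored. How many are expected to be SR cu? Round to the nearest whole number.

A map distance of 12.0 map units corresponds to a recombination frequency of 0.120.
The F1 is SR CU / sr cu, so SR cu is a recombinant gamete class with expected frequency r/2 = 0.120/2 = 0.0600.
Expected number = 0.0600 × 1000 = 60.00 ≈ 60.

60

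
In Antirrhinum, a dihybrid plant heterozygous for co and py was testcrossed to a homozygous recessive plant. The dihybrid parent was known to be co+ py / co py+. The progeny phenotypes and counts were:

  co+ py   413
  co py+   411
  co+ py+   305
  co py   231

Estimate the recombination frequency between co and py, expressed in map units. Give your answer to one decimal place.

39.4 map units

The recombinant classes are co+ py+ and co py: 305 + 231 = 536.
Recombination frequency = 536/1360 = 0.3941 ≈ 39.4%, i.e. 39.4 map units.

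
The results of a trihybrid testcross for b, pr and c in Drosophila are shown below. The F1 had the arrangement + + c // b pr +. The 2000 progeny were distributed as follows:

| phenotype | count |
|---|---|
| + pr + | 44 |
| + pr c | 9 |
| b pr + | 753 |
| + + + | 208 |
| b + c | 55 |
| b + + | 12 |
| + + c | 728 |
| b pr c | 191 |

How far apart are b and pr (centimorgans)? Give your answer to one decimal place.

6.0 centimorgans

The two rarest classes, + pr c and b + +, are the double crossovers. Comparing them with the parentals, only the pr allele has switched, so pr is the middle locus and the order is c – pr – b.
Crossovers in the pr–b interval produce the single-crossover classes b + c and + pr + (55 + 44 = 99) plus the double crossovers (21).
RF(pr–b) = (99 + 21) / 2000 = 120/2000 = 0.0600 → 6.0 centimorgans.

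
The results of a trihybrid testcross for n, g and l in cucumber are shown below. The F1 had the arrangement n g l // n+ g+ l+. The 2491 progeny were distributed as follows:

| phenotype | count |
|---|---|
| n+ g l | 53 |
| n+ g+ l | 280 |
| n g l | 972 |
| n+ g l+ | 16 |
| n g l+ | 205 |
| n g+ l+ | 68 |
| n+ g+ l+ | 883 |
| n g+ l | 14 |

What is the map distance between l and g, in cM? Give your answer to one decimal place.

The two rarest classes, n g+ l and n+ g l+, are the double crossovers. Comparing them with the parentals, only the g allele has switched, so g is the middle locus and the order is n – g – l.
Crossovers in the g–l interval produce the single-crossover classes n g l+ and n+ g+ l (205 + 280 = 485) plus the double crossovers (30).
RF(g–l) = (485 + 30) / 2491 = 515/2491 = 0.2067 → 20.7 cM.

20.7 cM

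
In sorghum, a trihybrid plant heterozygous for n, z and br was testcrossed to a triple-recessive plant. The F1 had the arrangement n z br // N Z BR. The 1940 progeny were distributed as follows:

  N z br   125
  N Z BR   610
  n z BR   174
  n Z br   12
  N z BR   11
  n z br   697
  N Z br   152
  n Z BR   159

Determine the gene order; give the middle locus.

z

The two rarest classes, n Z br and N z BR, are the double crossovers. Comparing them with the parentals, only the z allele has switched, so z is the middle locus and the order is n – z – br.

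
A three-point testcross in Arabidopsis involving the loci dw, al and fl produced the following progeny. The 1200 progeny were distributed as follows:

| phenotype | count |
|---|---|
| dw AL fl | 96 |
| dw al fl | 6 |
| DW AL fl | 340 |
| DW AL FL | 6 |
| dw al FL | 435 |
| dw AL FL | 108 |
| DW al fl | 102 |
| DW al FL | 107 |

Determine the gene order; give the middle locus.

The two most frequent reciprocal classes, DW AL fl and dw al FL, are the parental types, so the F1 was DW AL fl / dw al FL.
The two rarest classes, DW AL FL and dw al fl, are the double crossovers. Comparing them with the parentals, only the fl allele has switched, so fl is the middle locus and the order is al – fl – dw.

fl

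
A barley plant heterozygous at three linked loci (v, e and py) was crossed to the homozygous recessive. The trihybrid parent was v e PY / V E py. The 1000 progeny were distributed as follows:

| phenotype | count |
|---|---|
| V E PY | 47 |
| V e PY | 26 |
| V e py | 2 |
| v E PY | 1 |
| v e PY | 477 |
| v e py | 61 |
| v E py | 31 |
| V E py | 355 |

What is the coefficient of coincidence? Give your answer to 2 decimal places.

0.45

The two rarest classes, v E PY and V e py, are the double crossovers. Comparing them with the parentals, only the e allele has switched, so e is the middle locus and the order is py – e – v.
py–e: (108 + 3)/1000 = 0.1110; e–v: (57 + 3)/1000 = 0.0600.
Expected DCO frequency = 0.1110 × 0.0600 ≈ 0.00666; observed = 3/1000 ≈ 0.00300.
Coefficient of coincidence = 0.00300/0.00666 ≈ 0.45.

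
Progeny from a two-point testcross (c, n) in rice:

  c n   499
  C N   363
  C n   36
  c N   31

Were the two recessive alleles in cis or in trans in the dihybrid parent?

cis

The two most frequent classes are C N (363) and c n (499); these are the parental (non-recombinant) types.
So the F1 carried C N on one chromosome and c n on the other — the recessive alleles are on the same chromosome (cis / coupling).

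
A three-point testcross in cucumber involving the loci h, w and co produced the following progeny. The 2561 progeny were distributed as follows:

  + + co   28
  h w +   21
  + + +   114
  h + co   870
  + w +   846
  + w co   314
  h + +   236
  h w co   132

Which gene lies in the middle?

The two most frequent reciprocal classes, + w + and h + co, are the parental types, so the F1 was + w + / h + co.
The two rarest classes, h w + and + + co, are the double crossovers. Comparing them with the parentals, only the h allele has switched, so h is the middle locus and the order is w – h – co.

h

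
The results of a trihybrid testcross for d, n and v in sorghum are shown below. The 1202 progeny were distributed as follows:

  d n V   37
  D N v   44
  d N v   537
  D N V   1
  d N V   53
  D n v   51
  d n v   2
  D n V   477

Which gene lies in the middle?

n

The two most frequent reciprocal classes, d N v and D n V, are the parental types, so the F1 was d N v / D n V.
The two rarest classes, d n v and D N V, are the double crossovers. Comparing them with the parentals, only the n allele has switched, so n is the middle locus and the order is d – n – v.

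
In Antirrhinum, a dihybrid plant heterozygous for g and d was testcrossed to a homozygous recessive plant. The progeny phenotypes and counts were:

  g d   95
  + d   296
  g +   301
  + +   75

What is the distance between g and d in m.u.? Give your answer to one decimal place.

22.2 m.u.

The two most frequent classes, + d (296) and g + (301), are the parental types, so the F1 was + d / g +.
The recombinant classes are + + and g d: 75 + 95 = 170.
Recombination frequency = 170/767 = 0.2216 ≈ 22.2%, i.e. 22.2 m.u.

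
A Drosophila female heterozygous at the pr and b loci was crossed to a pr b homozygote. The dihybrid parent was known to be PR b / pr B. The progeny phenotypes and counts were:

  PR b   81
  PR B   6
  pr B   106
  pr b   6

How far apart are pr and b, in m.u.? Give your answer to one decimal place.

6.0 m.u.

The recombinant classes are PR B and pr b: 6 + 6 = 12.
Recombination frequency = 12/199 = 0.0603 ≈ 6.0%, i.e. 6.0 m.u.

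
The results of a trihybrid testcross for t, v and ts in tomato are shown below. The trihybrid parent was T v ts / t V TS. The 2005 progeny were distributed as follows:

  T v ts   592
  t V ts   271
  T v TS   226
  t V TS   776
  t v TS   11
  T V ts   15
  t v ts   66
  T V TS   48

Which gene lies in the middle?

v

The two rarest classes, T V ts and t v TS, are the double crossovers. Comparing them with the parentals, only the v allele has switched, so v is the middle locus and the order is ts – v – t.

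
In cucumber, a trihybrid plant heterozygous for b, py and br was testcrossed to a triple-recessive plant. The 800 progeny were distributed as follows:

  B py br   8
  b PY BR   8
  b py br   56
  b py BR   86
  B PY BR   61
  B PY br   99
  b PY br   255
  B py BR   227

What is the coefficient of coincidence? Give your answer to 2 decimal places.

0.48

The two most frequent reciprocal classes, b PY br and B py BR, are the parental types, so the F1 was b PY br / B py BR.
The two rarest classes, b PY BR and B py br, are the double crossovers. Comparing them with the parentals, only the br allele has switched, so br is the middle locus and the order is py – br – b.
py–br: (117 + 16)/800 = 0.1663; br–b: (185 + 16)/800 = 0.2512.
Expected DCO frequency = 0.1663 × 0.2512 ≈ 0.04177; observed = 16/800 ≈ 0.02000.
Coefficient of coincidence = 0.02000/0.04177 ≈ 0.48.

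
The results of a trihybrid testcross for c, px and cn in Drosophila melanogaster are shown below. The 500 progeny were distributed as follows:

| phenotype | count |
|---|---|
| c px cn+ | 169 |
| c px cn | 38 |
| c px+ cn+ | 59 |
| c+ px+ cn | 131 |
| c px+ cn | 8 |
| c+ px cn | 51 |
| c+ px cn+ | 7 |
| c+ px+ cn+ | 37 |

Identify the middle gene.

The two most frequent reciprocal classes, c px cn+ and c+ px+ cn, are the parental types, so the F1 was c px cn+ / c+ px+ cn.
The two rarest classes, c+ px cn+ and c px+ cn, are the double crossovers. Comparing them with the parentals, only the c allele has switched, so c is the middle locus and the order is cn – c – px.

c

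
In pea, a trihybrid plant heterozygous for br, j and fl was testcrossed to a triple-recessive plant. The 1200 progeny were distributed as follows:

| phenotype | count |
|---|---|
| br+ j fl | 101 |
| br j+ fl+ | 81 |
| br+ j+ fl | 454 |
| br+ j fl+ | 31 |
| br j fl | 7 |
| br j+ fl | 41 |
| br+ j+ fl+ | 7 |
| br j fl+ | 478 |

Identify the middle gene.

fl

The two most frequent reciprocal classes, br+ j+ fl and br j fl+, are the parental types, so the F1 was br+ j+ fl / br j fl+.
The two rarest classes, br+ j+ fl+ and br j fl, are the double crossovers. Comparing them with the parentals, only the fl allele has switched, so fl is the middle locus and the order is j – fl – br.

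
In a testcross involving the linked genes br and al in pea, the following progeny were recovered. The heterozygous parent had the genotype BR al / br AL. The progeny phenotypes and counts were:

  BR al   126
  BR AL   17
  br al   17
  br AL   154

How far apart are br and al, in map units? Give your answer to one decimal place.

The recombinant classes are BR AL and br al: 17 + 17 = 34.
Recombination frequency = 34/314 = 0.1083 ≈ 10.8%, i.e. 10.8 map units.

10.8 map units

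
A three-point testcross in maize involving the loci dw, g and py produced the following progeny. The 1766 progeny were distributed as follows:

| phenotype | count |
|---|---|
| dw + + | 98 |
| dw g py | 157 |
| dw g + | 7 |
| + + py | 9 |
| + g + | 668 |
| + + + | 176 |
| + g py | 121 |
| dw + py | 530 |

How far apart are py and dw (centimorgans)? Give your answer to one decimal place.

13.3 centimorgans

The two most frequent reciprocal classes, + g + and dw + py, are the parental types, so the F1 was + g + / dw + py.
The two rarest classes, dw g + and + + py, are the double crossovers. Comparing them with the parentals, only the dw allele has switched, so dw is the middle locus and the order is py – dw – g.
Crossovers in the py–dw interval produce the single-crossover classes + g py and dw + + (121 + 98 = 219) plus the double crossovers (16).
RF(py–dw) = (219 + 16) / 1766 = 235/1766 = 0.1331 → 13.3 centimorgans.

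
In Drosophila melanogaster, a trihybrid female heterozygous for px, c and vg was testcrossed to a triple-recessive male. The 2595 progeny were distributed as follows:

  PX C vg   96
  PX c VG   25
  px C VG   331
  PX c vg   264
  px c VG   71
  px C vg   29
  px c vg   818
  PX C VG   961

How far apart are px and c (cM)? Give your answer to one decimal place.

25.0 cM

The two most frequent reciprocal classes, px c vg and PX C VG, are the parental types, so the F1 was px c vg / PX C VG.
The two rarest classes, px C vg and PX c VG, are the double crossovers. Comparing them with the parentals, only the c allele has switched, so c is the middle locus and the order is vg – c – px.
Crossovers in the c–px interval produce the single-crossover classes PX c vg and px C VG (264 + 331 = 595) plus the double crossovers (54).
RF(c–px) = (595 + 54) / 2595 = 649/2595 = 0.2501 → 25.0 cM.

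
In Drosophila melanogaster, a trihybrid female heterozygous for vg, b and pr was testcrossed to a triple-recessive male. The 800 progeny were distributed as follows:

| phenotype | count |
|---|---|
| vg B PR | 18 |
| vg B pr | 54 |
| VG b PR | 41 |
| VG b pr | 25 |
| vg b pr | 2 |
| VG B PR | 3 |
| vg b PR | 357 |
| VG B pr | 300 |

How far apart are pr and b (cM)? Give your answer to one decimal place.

The two most frequent reciprocal classes, VG B pr and vg b PR, are the parental types, so the F1 was VG B pr / vg b PR.
The two rarest classes, VG B PR and vg b pr, are the double crossovers. Comparing them with the parentals, only the pr allele has switched, so pr is the middle locus and the order is b – pr – vg.
Crossovers in the b–pr interval produce the single-crossover classes VG b pr and vg B PR (25 + 18 = 43) plus the double crossovers (5).
RF(b–pr) = (43 + 5) / 800 = 48/800 = 0.0600 → 6.0 cM.

6.0 cM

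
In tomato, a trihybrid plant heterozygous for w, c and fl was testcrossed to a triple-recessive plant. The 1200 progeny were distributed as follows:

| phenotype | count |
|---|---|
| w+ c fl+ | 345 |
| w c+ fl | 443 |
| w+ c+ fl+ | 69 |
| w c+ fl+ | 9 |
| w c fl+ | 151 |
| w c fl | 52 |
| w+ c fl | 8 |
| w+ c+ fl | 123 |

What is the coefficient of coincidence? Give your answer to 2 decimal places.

The two most frequent reciprocal classes, w c+ fl and w+ c fl+, are the parental types, so the F1 was w c+ fl / w+ c fl+.
The two rarest classes, w c+ fl+ and w+ c fl, are the double crossovers. Comparing them with the parentals, only the fl allele has switched, so fl is the middle locus and the order is c – fl – w.
c–fl: (121 + 17)/1200 = 0.1150; fl–w: (274 + 17)/1200 = 0.2425.
Expected DCO frequency = 0.1150 × 0.2425 ≈ 0.02789; observed = 17/1200 ≈ 0.01417.
Coefficient of coincidence = 0.01417/0.02789 ≈ 0.51.

0.51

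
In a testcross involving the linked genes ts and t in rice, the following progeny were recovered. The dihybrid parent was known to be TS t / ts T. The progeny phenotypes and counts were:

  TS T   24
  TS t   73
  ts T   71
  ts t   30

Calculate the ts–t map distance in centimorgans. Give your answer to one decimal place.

27.3 centimorgans

The recombinant classes are TS T and ts t: 24 + 30 = 54.
Recombination frequency = 54/198 = 0.2727 ≈ 27.3%, i.e. 27.3 centimorgans.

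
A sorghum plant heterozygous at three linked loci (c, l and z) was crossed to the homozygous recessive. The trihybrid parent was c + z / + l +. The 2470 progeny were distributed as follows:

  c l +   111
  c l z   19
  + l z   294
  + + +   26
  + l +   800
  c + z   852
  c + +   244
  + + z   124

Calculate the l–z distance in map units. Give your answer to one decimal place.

23.6 map units

The two rarest classes, c l z and + + +, are the double crossovers. Comparing them with the parentals, only the l allele has switched, so l is the middle locus and the order is z – l – c.
Crossovers in the z–l interval produce the single-crossover classes c + + and + l z (244 + 294 = 538) plus the double crossovers (45).
RF(z–l) = (538 + 45) / 2470 = 583/2470 = 0.2360 → 23.6 map units.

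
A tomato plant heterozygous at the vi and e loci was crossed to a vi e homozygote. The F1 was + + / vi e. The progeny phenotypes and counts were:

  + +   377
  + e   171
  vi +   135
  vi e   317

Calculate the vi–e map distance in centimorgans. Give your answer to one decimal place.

30.6 centimorgans

The recombinant classes are + e and vi +: 171 + 135 = 306.
Recombination frequency = 306/1000 = 0.3060 ≈ 30.6%, i.e. 30.6 centimorgans.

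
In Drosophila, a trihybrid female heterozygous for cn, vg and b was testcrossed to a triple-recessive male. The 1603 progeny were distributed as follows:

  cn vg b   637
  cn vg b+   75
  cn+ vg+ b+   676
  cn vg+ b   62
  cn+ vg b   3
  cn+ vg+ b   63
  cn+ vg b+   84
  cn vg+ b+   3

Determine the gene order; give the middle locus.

cn

The two most frequent reciprocal classes, cn vg b and cn+ vg+ b+, are the parental types, so the F1 was cn vg b / cn+ vg+ b+.
The two rarest classes, cn+ vg b and cn vg+ b+, are the double crossovers. Comparing them with the parentals, only the cn allele has switched, so cn is the middle locus and the order is b – cn – vg.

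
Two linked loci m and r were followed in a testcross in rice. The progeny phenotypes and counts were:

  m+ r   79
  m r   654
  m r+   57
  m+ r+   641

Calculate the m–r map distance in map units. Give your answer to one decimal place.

9.5 map units

The two most frequent classes, m+ r+ (641) and m r (654), are the parental types, so the F1 was m+ r+ / m r.
The recombinant classes are m+ r and m r+: 79 + 57 = 136.
Recombination frequency = 136/1431 = 0.0950 ≈ 9.5%, i.e. 9.5 map units.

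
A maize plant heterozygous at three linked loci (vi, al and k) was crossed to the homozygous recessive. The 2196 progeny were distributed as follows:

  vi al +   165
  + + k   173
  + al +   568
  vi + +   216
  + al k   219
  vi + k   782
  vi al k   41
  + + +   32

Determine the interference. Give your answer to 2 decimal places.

The two most frequent reciprocal classes, vi + k and + al +, are the parental types, so the F1 was vi + k / + al +.
The two rarest classes, vi al k and + + +, are the double crossovers. Comparing them with the parentals, only the al allele has switched, so al is the middle locus and the order is k – al – vi.
k–al: (435 + 73)/2196 = 0.2313; al–vi: (338 + 73)/2196 = 0.1872.
Expected DCO frequency = 0.2313 × 0.1872 ≈ 0.04330; observed = 73/2196 ≈ 0.03324.
Coefficient of coincidence = 0.03324/0.04330 ≈ 0.77; interference = 1 − 0.77 = 0.23.

0.23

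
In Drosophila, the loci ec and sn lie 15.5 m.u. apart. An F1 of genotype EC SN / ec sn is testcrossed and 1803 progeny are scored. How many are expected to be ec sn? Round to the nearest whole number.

762

A map distance of 15.5 m.u. corresponds to a recombination frequency of 0.155.
The F1 is EC SN / ec sn, so ec sn is a parental gamete class with expected frequency (1 − r)/2 = 0.845/2 = 0.4225.
Expected number = 0.4225 × 1803 = 761.77 ≈ 762.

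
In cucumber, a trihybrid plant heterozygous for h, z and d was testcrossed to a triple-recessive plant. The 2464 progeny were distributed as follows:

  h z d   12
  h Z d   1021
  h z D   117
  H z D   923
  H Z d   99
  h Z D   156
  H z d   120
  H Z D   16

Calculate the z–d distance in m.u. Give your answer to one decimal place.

12.3 m.u.

The two most frequent reciprocal classes, H z D and h Z d, are the parental types, so the F1 was H z D / h Z d.
The two rarest classes, H Z D and h z d, are the double crossovers. Comparing them with the parentals, only the z allele has switched, so z is the middle locus and the order is d – z – h.
Crossovers in the d–z interval produce the single-crossover classes H z d and h Z D (120 + 156 = 276) plus the double crossovers (28).
RF(d–z) = (276 + 28) / 2464 = 304/2464 = 0.1234 → 12.3 m.u.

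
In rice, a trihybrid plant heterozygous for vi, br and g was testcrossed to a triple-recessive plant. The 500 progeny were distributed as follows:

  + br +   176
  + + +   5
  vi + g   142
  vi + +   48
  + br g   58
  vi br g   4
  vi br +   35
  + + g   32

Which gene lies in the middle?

br

The two most frequent reciprocal classes, + br + and vi + g, are the parental types, so the F1 was + br + / vi + g.
The two rarest classes, + + + and vi br g, are the double crossovers. Comparing them with the parentals, only the br allele has switched, so br is the middle locus and the order is vi – br – g.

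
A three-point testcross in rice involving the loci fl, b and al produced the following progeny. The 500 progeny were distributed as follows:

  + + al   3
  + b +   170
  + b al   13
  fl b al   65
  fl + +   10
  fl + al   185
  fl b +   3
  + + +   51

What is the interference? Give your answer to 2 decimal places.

0.15

The two most frequent reciprocal classes, fl + al and + b +, are the parental types, so the F1 was fl + al / + b +.
The two rarest classes, + + al and fl b +, are the double crossovers. Comparing them with the parentals, only the fl allele has switched, so fl is the middle locus and the order is b – fl – al.
b–fl: (116 + 6)/500 = 0.2440; fl–al: (23 + 6)/500 = 0.0580.
Expected DCO frequency = 0.2440 × 0.0580 ≈ 0.01415; observed = 6/500 ≈ 0.01200.
Coefficient of coincidence = 0.01200/0.01415 ≈ 0.85; interference = 1 − 0.85 = 0.15.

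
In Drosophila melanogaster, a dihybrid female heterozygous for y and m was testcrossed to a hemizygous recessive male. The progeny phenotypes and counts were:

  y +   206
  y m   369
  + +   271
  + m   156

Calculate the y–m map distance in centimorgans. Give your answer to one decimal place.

The two most frequent classes, + + (271) and y m (369), are the parental types, so the F1 was + + / y m.
The recombinant classes are + m and y +: 156 + 206 = 362.
Recombination frequency = 362/1002 = 0.3613 ≈ 36.1%, i.e. 36.1 centimorgans.

36.1 centimorgans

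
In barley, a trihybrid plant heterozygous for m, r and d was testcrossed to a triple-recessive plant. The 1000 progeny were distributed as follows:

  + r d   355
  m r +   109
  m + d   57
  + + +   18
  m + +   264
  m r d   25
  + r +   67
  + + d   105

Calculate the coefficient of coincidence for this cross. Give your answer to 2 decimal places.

The two most frequent reciprocal classes, m + + and + r d, are the parental types, so the F1 was m + + / + r d.
The two rarest classes, + + + and m r d, are the double crossovers. Comparing them with the parentals, only the m allele has switched, so m is the middle locus and the order is d – m – r.
d–m: (124 + 43)/1000 = 0.1670; m–r: (214 + 43)/1000 = 0.2570.
Expected DCO frequency = 0.1670 × 0.2570 ≈ 0.04292; observed = 43/1000 ≈ 0.04300.
Coefficient of coincidence = 0.04300/0.04292 ≈ 1.00.

1.00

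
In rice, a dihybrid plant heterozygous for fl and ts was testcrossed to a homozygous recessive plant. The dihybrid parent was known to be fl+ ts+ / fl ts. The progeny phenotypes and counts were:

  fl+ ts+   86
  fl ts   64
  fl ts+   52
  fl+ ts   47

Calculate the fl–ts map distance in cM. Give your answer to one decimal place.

The recombinant classes are fl+ ts and fl ts+: 47 + 52 = 99.
Recombination frequency = 99/249 = 0.3976 ≈ 39.8%, i.e. 39.8 cM.

39.8 cM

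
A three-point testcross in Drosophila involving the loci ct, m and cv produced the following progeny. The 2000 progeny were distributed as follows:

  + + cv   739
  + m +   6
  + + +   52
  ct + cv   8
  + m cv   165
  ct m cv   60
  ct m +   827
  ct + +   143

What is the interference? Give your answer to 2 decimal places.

0.31

The two most frequent reciprocal classes, + + cv and ct m +, are the parental types, so the F1 was + + cv / ct m +.
The two rarest classes, ct + cv and + m +, are the double crossovers. Comparing them with the parentals, only the ct allele has switched, so ct is the middle locus and the order is cv – ct – m.
cv–ct: (112 + 14)/2000 = 0.0630; ct–m: (308 + 14)/2000 = 0.1610.
Expected DCO frequency = 0.0630 × 0.1610 ≈ 0.01014; observed = 14/2000 ≈ 0.00700.
Coefficient of coincidence = 0.00700/0.01014 ≈ 0.69; interference = 1 − 0.69 = 0.31.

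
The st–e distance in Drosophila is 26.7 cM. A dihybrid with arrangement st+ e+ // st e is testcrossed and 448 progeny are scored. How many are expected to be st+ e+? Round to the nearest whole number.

A map distance of 26.7 cM corresponds to a recombination frequency of 0.267.
The F1 is st+ e+ / st e, so st+ e+ is a parental gamete class with expected frequency (1 − r)/2 = 0.733/2 = 0.3665.
Expected number = 0.3665 × 448 = 164.19 ≈ 164.

164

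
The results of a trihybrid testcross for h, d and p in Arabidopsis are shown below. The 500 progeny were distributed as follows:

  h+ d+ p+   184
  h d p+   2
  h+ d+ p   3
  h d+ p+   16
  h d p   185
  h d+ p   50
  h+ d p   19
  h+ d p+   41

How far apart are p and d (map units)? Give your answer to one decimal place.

The two most frequent reciprocal classes, h d p and h+ d+ p+, are the parental types, so the F1 was h d p / h+ d+ p+.
The two rarest classes, h d p+ and h+ d+ p, are the double crossovers. Comparing them with the parentals, only the p allele has switched, so p is the middle locus and the order is d – p – h.
Crossovers in the d–p interval produce the single-crossover classes h d+ p and h+ d p+ (50 + 41 = 91) plus the double crossovers (5).
RF(d–p) = (91 + 5) / 500 = 96/500 = 0.1920 → 19.2 map units.

19.2 map units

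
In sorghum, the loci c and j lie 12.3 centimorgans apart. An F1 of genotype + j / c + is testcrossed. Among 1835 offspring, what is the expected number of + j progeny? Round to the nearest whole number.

805

A map distance of 12.3 centimorgans corresponds to a recombination frequency of 0.123.
The F1 is + j / c +, so + j is a parental gamete class with expected frequency (1 − r)/2 = 0.877/2 = 0.4385.
Expected number = 0.4385 × 1835 = 804.65 ≈ 805.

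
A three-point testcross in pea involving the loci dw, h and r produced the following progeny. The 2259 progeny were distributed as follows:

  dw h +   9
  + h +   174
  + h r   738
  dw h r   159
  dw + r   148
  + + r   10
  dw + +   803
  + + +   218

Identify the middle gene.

The two most frequent reciprocal classes, dw + + and + h r, are the parental types, so the F1 was dw + + / + h r.
The two rarest classes, dw h + and + + r, are the double crossovers. Comparing them with the parentals, only the h allele has switched, so h is the middle locus and the order is r – h – dw.

h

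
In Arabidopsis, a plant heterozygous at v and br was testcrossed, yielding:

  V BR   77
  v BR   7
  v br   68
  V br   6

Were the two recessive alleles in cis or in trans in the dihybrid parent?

The two most frequent classes are V BR (77) and v br (68); these are the parental (non-recombinant) types.
So the F1 carried V BR on one chromosome and v br on the other — the recessive alleles are on the same chromosome (cis / coupling).

cis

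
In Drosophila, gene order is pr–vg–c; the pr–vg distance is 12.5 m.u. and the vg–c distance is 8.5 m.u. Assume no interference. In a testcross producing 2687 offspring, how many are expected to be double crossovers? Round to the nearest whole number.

29

Map distances give recombination frequencies of 0.125 and 0.085 for the two intervals.
With no interference, expected double-crossover frequency = 0.125 × 0.085 = 0.01063.
Expected number = 0.01063 × 2687 = 28.55 ≈ 29.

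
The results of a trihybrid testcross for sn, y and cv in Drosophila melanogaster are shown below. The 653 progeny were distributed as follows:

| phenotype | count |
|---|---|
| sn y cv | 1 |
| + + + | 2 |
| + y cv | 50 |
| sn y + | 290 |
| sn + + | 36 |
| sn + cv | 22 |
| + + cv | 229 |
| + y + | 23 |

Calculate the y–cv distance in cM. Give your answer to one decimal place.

The two most frequent reciprocal classes, + + cv and sn y +, are the parental types, so the F1 was + + cv / sn y +.
The two rarest classes, + + + and sn y cv, are the double crossovers. Comparing them with the parentals, only the cv allele has switched, so cv is the middle locus and the order is y – cv – sn.
Crossovers in the y–cv interval produce the single-crossover classes + y cv and sn + + (50 + 36 = 86) plus the double crossovers (3).
RF(y–cv) = (86 + 3) / 653 = 89/653 = 0.1363 → 13.6 cM.

13.6 cM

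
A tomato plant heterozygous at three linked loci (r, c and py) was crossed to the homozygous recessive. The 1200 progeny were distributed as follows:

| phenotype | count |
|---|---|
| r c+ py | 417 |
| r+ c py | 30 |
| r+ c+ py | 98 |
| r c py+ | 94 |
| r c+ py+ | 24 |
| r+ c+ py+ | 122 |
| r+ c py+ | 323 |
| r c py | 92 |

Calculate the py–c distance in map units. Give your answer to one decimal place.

The two most frequent reciprocal classes, r+ c py+ and r c+ py, are the parental types, so the F1 was r+ c py+ / r c+ py.
The two rarest classes, r+ c py and r c+ py+, are the double crossovers. Comparing them with the parentals, only the py allele has switched, so py is the middle locus and the order is r – py – c.
Crossovers in the py–c interval produce the single-crossover classes r+ c+ py+ and r c py (122 + 92 = 214) plus the double crossovers (54).
RF(py–c) = (214 + 54) / 1200 = 268/1200 = 0.2233 → 22.3 map units.

22.3 map units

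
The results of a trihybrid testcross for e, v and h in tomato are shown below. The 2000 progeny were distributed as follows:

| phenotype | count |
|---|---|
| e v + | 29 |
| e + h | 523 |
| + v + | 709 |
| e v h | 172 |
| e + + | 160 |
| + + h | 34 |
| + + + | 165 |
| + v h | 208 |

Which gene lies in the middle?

The two most frequent reciprocal classes, e + h and + v +, are the parental types, so the F1 was e + h / + v +.
The two rarest classes, + + h and e v +, are the double crossovers. Comparing them with the parentals, only the e allele has switched, so e is the middle locus and the order is v – e – h.

e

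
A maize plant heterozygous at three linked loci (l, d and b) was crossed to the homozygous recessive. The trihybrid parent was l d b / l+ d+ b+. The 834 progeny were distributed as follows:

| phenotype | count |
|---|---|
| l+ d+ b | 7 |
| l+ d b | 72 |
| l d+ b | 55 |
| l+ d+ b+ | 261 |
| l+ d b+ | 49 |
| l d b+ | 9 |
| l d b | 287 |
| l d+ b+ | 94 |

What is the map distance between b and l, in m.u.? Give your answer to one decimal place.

21.8 m.u.

The two rarest classes, l d b+ and l+ d+ b, are the double crossovers. Comparing them with the parentals, only the b allele has switched, so b is the middle locus and the order is d – b – l.
Crossovers in the b–l interval produce the single-crossover classes l+ d b and l d+ b+ (72 + 94 = 166) plus the double crossovers (16).
RF(b–l) = (166 + 16) / 834 = 182/834 = 0.2182 → 21.8 m.u.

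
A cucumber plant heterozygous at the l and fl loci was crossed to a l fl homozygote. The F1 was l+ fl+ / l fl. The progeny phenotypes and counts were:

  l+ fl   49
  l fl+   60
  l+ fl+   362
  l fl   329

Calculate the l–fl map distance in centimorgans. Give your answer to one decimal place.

The recombinant classes are l+ fl and l fl+: 49 + 60 = 109.
Recombination frequency = 109/800 = 0.1363 ≈ 13.6%, i.e. 13.6 centimorgans.

13.6 centimorgans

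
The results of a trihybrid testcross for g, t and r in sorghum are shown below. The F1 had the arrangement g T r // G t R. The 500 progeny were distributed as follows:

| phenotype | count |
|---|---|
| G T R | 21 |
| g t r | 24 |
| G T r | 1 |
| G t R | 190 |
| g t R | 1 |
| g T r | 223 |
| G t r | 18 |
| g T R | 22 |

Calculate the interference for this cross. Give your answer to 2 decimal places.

The two rarest classes, G T r and g t R, are the double crossovers. Comparing them with the parentals, only the g allele has switched, so g is the middle locus and the order is t – g – r.
t–g: (45 + 2)/500 = 0.0940; g–r: (40 + 2)/500 = 0.0840.
Expected DCO frequency = 0.0940 × 0.0840 ≈ 0.00790; observed = 2/500 ≈ 0.00400.
Coefficient of coincidence = 0.00400/0.00790 ≈ 0.51; interference = 1 − 0.51 = 0.49.

0.49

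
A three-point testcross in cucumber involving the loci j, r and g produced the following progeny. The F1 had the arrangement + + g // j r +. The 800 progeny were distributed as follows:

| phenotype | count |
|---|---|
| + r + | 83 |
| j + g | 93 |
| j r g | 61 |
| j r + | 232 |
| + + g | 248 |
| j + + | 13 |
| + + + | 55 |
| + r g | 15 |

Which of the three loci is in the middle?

The two rarest classes, + r g and j + +, are the double crossovers. Comparing them with the parentals, only the r allele has switched, so r is the middle locus and the order is g – r – j.

r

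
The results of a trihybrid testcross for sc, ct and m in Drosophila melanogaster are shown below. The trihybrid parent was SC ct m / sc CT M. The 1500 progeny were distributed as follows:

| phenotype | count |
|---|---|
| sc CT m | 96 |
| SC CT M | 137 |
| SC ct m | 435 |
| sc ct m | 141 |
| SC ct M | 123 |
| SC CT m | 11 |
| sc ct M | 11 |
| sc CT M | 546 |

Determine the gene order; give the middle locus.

The two rarest classes, SC CT m and sc ct M, are the double crossovers. Comparing them with the parentals, only the ct allele has switched, so ct is the middle locus and the order is m – ct – sc.

ct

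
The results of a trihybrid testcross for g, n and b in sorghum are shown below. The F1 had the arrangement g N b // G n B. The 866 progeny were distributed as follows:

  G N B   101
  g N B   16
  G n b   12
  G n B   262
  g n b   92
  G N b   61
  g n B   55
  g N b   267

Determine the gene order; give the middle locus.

b

The two rarest classes, g N B and G n b, are the double crossovers. Comparing them with the parentals, only the b allele has switched, so b is the middle locus and the order is g – b – n.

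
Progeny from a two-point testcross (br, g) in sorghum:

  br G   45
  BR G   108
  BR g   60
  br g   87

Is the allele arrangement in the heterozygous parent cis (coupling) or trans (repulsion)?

The two most frequent classes are BR G (108) and br g (87); these are the parental (non-recombinant) types.
So the F1 carried BR G on one chromosome and br g on the other — the recessive alleles are on the same chromosome (cis / coupling).

cis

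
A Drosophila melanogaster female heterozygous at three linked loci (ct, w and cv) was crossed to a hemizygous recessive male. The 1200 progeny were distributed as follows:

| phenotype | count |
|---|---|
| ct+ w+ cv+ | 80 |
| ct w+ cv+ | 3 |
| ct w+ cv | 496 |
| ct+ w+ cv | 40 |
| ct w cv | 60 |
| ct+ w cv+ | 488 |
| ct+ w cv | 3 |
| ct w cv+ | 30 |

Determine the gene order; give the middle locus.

The two most frequent reciprocal classes, ct+ w cv+ and ct w+ cv, are the parental types, so the F1 was ct+ w cv+ / ct w+ cv.
The two rarest classes, ct+ w cv and ct w+ cv+, are the double crossovers. Comparing them with the parentals, only the cv allele has switched, so cv is the middle locus and the order is w – cv – ct.

cv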